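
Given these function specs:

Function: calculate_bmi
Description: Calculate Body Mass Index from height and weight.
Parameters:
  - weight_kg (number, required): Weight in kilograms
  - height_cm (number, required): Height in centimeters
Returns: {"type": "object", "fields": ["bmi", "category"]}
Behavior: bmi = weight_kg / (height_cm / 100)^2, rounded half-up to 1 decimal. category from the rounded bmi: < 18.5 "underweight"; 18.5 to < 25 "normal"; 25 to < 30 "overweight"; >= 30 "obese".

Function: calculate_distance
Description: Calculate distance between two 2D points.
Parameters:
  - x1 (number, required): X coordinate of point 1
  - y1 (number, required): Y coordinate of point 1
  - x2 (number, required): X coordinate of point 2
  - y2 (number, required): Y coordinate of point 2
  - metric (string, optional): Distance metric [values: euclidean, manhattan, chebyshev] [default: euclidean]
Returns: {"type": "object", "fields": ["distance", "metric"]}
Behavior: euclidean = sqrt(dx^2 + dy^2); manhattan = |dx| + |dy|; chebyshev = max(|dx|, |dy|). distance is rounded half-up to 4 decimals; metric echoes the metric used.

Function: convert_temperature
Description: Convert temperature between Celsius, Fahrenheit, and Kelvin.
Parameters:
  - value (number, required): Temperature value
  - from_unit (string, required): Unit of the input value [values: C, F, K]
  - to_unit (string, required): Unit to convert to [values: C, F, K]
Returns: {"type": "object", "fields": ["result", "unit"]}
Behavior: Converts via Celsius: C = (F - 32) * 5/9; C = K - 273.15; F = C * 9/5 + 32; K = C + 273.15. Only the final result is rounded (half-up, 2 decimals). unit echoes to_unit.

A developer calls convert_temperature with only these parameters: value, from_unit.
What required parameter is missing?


Required parameters: value, from_unit, to_unit
Provided: value, from_unit
Missing: to_unit
to_unit


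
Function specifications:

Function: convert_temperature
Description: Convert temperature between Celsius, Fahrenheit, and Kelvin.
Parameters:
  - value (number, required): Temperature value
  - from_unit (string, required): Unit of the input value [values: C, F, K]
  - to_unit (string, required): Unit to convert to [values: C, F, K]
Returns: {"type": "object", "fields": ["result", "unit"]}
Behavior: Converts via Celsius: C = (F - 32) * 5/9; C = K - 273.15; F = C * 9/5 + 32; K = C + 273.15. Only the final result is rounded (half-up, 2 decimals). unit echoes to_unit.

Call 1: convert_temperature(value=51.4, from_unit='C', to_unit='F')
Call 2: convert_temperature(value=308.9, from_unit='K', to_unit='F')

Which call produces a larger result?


Call 1:
  Input already in C: 51.4
  To F: 51.4 * 9/5 + 32 = 124.52
  Round to 2 decimals: 124.52
  -> 124.52 F
Call 2:
  To C: 308.9 - 273.15 = 35.75
  To F: 35.75 * 9/5 + 32 = 96.35
  Round to 2 decimals: 96.35
  -> 96.35 F
Call 1 (124.52 F)


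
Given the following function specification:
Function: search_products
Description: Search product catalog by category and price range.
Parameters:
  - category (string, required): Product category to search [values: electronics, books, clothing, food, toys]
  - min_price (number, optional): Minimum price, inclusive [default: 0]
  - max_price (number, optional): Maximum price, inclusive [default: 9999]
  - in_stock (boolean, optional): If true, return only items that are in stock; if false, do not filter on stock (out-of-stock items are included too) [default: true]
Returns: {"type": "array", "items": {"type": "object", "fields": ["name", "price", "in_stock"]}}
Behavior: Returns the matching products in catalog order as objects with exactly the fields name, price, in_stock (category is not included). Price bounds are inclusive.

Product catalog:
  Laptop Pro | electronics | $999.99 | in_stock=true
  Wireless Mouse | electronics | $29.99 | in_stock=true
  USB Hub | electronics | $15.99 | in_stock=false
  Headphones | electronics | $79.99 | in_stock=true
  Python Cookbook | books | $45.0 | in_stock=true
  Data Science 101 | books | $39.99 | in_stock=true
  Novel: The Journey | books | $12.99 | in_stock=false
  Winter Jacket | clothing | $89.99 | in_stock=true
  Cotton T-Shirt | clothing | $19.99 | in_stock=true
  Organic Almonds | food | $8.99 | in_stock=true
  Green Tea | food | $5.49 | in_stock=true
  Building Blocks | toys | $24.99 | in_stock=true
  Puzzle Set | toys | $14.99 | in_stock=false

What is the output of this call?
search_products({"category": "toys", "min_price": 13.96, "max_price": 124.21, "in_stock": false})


Filter: category=toys, 13.96 <= price <= 124.21, in_stock=false so stock is not filtered
  Building Blocks ($24.99): keep
  Puzzle Set ($14.99): keep
Output:
[{"name": "Building Blocks", "price": 24.99, "in_stock": true}, {"name": "Puzzle Set", "price": 14.99, "in_stock": false}]


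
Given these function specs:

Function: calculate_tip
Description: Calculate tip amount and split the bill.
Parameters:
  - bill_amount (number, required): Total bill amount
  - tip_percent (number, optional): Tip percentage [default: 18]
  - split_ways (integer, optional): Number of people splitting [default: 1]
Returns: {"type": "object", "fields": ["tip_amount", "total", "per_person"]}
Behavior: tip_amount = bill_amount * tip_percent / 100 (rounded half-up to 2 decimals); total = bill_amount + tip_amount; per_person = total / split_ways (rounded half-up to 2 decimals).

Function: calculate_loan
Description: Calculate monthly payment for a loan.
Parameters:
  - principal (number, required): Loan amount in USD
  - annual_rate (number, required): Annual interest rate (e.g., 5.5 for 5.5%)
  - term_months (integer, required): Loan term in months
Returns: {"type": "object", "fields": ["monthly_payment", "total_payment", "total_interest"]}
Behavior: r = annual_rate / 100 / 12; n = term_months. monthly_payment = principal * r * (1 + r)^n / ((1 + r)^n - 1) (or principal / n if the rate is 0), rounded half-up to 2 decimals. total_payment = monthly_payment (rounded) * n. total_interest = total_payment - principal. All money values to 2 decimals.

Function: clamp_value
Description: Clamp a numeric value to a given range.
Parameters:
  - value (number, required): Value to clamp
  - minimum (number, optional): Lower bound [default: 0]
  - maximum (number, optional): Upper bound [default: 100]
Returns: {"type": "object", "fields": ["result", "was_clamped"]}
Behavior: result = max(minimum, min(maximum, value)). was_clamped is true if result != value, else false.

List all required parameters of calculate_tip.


Parameters of calculate_tip and their required/optional flag:
  bill_amount: required
  tip_percent: optional
  split_ways: optional
bill_amount


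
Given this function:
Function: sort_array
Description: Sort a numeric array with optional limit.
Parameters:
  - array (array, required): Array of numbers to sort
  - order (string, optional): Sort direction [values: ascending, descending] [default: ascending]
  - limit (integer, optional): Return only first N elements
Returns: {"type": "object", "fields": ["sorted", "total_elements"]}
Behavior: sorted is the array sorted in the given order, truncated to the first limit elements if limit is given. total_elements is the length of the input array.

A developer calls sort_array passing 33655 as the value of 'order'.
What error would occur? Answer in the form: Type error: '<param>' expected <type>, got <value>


Spec: 'order' is declared as string; 33655 is an integer.
Type error: 'order' expected string, got 33655


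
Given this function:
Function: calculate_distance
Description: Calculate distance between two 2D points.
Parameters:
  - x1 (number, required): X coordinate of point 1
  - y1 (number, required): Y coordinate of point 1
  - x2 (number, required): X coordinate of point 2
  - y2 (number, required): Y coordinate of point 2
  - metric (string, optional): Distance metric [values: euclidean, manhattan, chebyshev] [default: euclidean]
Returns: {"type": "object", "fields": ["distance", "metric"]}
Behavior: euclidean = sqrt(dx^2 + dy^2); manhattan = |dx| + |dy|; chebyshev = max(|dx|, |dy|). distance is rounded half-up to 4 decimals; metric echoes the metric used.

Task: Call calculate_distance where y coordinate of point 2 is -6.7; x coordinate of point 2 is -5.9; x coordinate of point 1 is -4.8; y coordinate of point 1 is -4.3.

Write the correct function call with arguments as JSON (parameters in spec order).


Mapping each described value to its parameter name:
  'Y coordinate of point 2' -> y2 = -6.7
  'X coordinate of point 2' -> x2 = -5.9
  'X coordinate of point 1' -> x1 = -4.8
  'Y coordinate of point 1' -> y1 = -4.3
calculate_distance({"x1": -4.8, "y1": -4.3, "x2": -5.9, "y2": -6.7})


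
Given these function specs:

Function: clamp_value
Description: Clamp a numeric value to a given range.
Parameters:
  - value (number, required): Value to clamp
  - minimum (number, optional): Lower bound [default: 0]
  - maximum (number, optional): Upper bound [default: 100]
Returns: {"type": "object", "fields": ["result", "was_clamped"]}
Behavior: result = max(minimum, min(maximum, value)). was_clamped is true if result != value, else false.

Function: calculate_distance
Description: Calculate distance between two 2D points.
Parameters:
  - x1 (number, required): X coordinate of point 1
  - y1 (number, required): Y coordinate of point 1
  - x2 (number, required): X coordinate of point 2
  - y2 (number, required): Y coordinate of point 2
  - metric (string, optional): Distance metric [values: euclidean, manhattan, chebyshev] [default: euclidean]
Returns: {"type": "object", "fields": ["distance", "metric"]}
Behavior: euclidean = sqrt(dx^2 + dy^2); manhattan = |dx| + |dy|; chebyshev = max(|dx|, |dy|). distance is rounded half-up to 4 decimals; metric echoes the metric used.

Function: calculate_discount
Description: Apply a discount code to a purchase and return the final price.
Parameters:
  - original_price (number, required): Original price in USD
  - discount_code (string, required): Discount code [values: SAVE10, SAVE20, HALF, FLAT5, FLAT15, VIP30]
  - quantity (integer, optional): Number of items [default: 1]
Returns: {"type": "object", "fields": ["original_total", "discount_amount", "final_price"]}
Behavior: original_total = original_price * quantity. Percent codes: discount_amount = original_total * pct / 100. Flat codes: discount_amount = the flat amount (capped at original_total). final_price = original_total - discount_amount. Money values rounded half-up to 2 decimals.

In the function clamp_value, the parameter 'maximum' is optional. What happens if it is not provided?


The clamp_value spec declares:
  - maximum (number, optional): Upper bound [default: 100]
It defaults to 100


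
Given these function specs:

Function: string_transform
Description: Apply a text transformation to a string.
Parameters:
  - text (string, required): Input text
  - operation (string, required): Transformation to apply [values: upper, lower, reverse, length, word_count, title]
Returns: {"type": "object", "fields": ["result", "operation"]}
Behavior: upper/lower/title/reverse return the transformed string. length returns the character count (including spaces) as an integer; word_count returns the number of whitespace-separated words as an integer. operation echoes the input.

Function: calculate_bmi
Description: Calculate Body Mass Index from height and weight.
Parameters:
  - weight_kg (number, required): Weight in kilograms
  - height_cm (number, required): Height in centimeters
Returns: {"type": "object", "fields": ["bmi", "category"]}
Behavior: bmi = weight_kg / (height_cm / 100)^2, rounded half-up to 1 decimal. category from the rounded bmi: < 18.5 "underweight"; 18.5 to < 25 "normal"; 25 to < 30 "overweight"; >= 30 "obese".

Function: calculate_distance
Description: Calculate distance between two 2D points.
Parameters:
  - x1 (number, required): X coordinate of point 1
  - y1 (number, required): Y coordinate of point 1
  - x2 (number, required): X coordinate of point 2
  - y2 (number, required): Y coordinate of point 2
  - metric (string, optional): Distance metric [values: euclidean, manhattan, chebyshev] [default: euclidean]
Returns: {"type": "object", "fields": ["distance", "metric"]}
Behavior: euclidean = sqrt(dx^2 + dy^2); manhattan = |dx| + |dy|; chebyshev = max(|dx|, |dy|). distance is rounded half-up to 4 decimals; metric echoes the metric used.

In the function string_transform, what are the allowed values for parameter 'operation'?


The string_transform spec declares:
  - operation (string, required): Transformation to apply [values: upper, lower, reverse, length, word_count, title]
Allowed values:
upper, lower, reverse, length, word_count, title


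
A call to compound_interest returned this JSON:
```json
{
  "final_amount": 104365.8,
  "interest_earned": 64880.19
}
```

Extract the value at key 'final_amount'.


104365.8


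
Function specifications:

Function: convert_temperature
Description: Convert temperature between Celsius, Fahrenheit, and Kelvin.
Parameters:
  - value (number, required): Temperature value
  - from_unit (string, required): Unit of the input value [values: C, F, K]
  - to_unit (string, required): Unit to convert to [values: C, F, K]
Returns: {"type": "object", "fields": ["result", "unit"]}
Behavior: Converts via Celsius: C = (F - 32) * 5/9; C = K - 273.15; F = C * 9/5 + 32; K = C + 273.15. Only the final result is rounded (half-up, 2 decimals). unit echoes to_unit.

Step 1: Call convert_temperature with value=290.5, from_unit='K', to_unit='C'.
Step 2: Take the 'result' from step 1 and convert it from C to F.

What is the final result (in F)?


Step 1: convert_temperature(value=290.5, from_unit=K, to_unit=C)
  To C: 290.5 - 273.15 = 17.35
  Target is C: 17.35
  Round to 2 decimals: 17.35
  -> result = 17.35 C
Step 2: convert_temperature(value=17.35, from_unit=C, to_unit=F)
  Input already in C: 17.35
  To F: 17.35 * 9/5 + 32 = 63.23
  Round to 2 decimals: 63.23
  -> result = 63.23 F
63.23 F


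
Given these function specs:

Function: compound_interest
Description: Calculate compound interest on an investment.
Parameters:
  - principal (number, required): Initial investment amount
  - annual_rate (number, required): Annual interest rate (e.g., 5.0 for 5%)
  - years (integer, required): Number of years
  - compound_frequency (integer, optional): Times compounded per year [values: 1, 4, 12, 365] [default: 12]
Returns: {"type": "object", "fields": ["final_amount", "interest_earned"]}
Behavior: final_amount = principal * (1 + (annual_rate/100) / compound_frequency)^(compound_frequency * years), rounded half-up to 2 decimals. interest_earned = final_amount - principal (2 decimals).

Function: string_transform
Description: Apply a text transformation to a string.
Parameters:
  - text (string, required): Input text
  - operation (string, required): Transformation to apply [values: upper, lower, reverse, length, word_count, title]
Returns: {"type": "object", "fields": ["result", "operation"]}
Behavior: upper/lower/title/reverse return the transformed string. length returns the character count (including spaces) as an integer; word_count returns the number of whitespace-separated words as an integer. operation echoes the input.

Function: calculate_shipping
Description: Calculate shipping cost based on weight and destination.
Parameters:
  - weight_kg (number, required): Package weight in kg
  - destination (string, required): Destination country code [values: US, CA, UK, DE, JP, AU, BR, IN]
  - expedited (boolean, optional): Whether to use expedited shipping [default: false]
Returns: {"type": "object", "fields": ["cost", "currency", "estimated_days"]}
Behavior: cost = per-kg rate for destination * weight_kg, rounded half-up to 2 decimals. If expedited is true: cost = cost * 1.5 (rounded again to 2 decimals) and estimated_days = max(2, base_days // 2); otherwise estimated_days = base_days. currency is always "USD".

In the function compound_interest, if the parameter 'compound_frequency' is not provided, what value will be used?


The compound_interest spec declares:
  - compound_frequency (integer, optional): Times compounded per year [values: 1, 4, 12, 365] [default: 12]
Default:
12


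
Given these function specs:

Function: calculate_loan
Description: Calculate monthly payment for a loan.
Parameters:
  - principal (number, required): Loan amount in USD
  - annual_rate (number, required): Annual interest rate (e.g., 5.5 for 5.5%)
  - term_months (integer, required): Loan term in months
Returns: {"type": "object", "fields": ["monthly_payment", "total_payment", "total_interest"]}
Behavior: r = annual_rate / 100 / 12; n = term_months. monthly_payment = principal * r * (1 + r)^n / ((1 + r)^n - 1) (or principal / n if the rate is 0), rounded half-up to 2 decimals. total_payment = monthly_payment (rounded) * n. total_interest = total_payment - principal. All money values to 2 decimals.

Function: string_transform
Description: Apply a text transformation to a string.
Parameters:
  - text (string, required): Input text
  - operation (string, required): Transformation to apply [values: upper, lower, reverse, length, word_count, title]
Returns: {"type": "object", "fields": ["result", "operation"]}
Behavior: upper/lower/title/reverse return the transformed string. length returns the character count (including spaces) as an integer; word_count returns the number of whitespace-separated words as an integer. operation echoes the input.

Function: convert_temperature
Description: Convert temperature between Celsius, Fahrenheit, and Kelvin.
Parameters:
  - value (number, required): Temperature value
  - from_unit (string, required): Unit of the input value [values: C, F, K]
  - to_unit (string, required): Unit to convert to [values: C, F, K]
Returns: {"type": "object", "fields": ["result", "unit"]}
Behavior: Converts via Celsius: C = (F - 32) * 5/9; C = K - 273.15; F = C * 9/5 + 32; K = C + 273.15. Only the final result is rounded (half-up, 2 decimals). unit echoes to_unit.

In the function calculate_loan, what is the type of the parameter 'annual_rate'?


The calculate_loan spec declares:
  - annual_rate (number, required): Annual interest rate (e.g., 5.5 for 5.5%)
Type:
number


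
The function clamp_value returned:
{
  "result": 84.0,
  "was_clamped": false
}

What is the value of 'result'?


84.0


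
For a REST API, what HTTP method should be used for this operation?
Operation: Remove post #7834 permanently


GET = read, POST = create, PUT = update/replace, DELETE = remove
This operation is a removal.
DELETE


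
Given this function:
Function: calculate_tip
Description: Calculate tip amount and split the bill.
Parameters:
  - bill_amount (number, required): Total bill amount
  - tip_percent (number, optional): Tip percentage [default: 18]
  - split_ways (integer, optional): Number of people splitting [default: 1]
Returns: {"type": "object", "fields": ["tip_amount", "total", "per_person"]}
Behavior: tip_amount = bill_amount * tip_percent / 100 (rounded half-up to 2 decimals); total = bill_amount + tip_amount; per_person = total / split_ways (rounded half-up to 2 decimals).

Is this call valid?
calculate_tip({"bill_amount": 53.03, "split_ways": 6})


Checking all required parameters present and types match... All valid.
Valid


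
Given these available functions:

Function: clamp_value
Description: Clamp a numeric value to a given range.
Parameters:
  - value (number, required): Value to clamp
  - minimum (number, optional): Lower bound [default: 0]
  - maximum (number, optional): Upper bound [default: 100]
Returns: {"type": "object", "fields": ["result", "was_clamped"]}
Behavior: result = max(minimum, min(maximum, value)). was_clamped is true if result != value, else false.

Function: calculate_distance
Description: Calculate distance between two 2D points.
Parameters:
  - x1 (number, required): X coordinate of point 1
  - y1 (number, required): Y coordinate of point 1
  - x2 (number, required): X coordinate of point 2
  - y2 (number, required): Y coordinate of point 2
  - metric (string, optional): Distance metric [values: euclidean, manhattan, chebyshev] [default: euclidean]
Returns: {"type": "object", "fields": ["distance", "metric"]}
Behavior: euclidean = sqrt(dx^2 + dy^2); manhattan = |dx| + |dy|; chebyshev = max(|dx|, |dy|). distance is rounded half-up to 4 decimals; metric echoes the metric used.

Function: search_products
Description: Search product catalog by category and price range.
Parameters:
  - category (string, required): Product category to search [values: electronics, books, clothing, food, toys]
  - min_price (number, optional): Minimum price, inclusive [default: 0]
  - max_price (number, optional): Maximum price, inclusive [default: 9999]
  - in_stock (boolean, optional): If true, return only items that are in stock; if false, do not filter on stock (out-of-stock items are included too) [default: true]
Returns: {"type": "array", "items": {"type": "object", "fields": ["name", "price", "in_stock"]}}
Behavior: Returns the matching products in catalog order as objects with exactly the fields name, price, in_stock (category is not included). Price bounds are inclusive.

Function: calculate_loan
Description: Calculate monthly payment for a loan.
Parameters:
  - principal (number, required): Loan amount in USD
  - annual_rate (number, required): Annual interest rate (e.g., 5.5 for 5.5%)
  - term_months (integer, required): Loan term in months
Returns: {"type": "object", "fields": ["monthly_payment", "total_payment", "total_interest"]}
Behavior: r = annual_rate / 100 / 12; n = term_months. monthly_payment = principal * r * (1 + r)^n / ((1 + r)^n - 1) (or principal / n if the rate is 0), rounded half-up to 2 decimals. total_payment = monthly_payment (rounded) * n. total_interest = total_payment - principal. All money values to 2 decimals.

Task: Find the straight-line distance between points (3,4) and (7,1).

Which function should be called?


The task needs a function whose description is: Calculate distance between two 2D points.
calculate_distance


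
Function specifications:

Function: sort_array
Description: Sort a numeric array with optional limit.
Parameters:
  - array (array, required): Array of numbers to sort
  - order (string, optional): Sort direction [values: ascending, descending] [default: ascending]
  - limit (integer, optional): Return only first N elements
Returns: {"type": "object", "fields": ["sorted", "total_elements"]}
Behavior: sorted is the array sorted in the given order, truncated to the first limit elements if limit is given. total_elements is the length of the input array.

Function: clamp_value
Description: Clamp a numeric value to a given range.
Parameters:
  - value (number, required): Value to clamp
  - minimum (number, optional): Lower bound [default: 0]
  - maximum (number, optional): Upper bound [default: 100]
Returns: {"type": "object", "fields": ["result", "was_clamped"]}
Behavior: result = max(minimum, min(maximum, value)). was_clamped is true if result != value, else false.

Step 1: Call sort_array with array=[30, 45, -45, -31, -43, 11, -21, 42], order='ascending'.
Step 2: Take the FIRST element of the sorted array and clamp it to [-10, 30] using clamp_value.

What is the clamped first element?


Step 1: sort_array(order=ascending)
  sorted: [-45, -43, -31, -21, 11, 30, 42, 45]
  -> first element = -45
Step 2: clamp_value(value=-45, minimum=-10, maximum=30)
  result = max(-10, min(30, -45)) = max(-10, -45) = -10
  was_clamped = (-10 != -45) = true
  -> result = -10
-10


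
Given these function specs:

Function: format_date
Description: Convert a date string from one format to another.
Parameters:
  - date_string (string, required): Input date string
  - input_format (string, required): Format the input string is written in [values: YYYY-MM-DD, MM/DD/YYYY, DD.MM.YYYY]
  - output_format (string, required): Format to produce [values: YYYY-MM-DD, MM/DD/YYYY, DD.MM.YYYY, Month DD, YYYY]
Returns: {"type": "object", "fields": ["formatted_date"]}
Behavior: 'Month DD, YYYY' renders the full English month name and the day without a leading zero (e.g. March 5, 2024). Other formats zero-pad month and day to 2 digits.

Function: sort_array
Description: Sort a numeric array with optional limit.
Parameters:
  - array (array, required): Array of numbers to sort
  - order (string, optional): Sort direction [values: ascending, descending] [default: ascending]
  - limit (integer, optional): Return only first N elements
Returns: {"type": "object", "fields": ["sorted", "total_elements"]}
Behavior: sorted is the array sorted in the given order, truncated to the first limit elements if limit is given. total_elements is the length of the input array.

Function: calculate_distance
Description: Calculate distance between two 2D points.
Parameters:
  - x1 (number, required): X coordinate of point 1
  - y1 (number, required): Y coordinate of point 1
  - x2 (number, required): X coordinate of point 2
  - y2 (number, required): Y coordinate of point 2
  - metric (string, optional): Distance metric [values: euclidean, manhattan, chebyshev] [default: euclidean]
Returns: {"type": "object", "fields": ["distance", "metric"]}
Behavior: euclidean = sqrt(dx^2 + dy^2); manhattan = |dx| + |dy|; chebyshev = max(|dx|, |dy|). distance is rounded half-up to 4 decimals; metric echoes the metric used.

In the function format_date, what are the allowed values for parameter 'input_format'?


The format_date spec declares:
  - input_format (string, required): Format the input string is written in [values: YYYY-MM-DD, MM/DD/YYYY, DD.MM.YYYY]
Allowed values:
YYYY-MM-DD, MM/DD/YYYY, DD.MM.YYYY


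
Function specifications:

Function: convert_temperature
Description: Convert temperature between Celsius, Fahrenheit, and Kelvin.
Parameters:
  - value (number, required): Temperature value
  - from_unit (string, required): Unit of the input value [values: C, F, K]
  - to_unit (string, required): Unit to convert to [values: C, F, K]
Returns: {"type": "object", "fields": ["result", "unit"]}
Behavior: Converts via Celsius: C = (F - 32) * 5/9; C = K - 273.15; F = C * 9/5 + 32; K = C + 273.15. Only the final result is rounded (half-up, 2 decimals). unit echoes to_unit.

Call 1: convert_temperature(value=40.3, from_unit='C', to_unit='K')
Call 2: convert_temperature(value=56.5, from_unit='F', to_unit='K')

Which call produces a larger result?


Call 1:
  Input already in C: 40.3
  To K: 40.3 + 273.15 = 313.45
  Round to 2 decimals: 313.45
  -> 313.45 K
Call 2:
  To C: (56.5 - 32) * 5/9 = 13.611111
  To K: 13.611111 + 273.15 = 286.761111
  Round to 2 decimals: 286.76
  -> 286.76 K
Call 1 (313.45 K)


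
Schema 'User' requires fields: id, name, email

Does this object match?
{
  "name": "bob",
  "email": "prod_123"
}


Checking required fields...
Missing: id
Invalid - missing required field 'id'


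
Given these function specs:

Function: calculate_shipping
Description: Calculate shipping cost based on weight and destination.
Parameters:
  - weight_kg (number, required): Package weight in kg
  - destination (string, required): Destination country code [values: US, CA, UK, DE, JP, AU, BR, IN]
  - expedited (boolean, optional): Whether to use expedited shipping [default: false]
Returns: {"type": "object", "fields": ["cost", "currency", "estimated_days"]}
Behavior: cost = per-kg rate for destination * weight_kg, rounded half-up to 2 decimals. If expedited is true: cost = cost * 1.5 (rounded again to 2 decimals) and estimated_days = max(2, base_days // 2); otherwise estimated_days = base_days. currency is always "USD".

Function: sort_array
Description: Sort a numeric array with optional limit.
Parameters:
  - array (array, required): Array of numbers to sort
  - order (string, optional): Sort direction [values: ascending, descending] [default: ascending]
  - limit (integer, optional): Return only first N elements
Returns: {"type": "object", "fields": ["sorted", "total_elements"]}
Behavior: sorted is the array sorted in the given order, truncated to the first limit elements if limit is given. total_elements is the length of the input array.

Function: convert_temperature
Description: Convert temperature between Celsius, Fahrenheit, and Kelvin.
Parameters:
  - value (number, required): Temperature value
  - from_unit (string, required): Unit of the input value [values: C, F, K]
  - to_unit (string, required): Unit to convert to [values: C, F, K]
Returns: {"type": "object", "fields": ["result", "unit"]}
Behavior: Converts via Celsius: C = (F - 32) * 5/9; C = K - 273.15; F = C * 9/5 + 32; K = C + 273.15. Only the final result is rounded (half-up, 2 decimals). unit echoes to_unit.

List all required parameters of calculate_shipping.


Parameters of calculate_shipping and their required/optional flag:
  weight_kg: required
  destination: required
  expedited: optional
destination, weight_kg


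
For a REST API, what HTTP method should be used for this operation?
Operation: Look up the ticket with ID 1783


GET = read, POST = create, PUT = update/replace, DELETE = remove
This operation is a read.
GET


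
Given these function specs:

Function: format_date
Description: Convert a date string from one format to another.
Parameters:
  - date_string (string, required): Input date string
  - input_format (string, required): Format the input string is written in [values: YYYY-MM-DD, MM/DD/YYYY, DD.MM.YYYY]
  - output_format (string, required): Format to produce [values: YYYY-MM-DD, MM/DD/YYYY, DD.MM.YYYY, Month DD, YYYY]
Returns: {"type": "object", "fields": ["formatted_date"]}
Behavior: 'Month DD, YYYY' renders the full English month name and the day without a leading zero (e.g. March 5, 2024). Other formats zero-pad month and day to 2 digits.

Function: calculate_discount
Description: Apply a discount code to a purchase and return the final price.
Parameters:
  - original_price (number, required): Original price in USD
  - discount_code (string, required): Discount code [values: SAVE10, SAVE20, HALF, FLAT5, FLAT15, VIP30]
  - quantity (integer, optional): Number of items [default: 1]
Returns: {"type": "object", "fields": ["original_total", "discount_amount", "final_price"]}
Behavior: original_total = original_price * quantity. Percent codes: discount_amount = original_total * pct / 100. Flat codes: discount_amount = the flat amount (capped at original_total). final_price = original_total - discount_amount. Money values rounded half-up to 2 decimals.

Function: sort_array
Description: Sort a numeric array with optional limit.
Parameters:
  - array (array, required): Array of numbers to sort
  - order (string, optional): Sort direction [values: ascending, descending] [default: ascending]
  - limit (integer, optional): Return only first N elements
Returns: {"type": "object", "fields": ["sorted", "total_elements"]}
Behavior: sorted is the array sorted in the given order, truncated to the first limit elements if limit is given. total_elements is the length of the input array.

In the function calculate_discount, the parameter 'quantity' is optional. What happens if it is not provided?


The calculate_discount spec declares:
  - quantity (integer, optional): Number of items [default: 1]
It defaults to 1


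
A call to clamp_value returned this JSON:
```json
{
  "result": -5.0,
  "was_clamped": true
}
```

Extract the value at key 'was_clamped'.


true


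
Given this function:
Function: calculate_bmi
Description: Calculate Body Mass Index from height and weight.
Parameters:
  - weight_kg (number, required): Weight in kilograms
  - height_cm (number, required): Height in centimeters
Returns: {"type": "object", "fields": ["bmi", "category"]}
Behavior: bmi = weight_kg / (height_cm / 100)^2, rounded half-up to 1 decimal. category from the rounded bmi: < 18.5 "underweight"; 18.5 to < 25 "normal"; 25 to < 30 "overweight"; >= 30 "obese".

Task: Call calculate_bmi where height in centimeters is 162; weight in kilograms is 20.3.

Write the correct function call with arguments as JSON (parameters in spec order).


Mapping each described value to its parameter name:
  'Height in centimeters' -> height_cm = 162
  'Weight in kilograms' -> weight_kg = 20.3
calculate_bmi({"weight_kg": 20.3, "height_cm": 162})


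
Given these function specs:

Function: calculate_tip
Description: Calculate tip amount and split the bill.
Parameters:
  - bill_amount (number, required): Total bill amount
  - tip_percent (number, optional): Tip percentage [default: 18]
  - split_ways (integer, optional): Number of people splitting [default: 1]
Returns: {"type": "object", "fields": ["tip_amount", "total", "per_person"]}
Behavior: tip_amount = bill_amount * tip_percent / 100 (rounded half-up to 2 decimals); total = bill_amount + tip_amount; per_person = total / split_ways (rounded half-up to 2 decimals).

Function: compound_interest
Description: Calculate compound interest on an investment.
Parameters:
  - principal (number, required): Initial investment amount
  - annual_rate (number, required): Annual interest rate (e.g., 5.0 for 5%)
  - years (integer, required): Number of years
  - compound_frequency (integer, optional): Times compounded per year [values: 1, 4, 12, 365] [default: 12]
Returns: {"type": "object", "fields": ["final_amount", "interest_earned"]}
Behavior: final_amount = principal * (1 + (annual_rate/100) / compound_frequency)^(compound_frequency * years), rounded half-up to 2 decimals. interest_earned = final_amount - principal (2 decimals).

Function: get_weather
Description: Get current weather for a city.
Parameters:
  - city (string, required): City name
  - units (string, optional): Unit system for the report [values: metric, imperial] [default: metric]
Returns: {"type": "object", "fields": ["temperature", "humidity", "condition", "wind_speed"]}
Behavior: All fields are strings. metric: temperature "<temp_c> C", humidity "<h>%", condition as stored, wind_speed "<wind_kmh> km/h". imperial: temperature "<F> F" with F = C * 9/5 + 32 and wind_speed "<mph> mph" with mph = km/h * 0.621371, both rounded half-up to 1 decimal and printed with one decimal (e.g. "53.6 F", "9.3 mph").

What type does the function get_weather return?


The get_weather spec declares Returns: {"type": "object", "fields": ["temperature", "humidity", "condition", "wind_speed"]}
Type:
object


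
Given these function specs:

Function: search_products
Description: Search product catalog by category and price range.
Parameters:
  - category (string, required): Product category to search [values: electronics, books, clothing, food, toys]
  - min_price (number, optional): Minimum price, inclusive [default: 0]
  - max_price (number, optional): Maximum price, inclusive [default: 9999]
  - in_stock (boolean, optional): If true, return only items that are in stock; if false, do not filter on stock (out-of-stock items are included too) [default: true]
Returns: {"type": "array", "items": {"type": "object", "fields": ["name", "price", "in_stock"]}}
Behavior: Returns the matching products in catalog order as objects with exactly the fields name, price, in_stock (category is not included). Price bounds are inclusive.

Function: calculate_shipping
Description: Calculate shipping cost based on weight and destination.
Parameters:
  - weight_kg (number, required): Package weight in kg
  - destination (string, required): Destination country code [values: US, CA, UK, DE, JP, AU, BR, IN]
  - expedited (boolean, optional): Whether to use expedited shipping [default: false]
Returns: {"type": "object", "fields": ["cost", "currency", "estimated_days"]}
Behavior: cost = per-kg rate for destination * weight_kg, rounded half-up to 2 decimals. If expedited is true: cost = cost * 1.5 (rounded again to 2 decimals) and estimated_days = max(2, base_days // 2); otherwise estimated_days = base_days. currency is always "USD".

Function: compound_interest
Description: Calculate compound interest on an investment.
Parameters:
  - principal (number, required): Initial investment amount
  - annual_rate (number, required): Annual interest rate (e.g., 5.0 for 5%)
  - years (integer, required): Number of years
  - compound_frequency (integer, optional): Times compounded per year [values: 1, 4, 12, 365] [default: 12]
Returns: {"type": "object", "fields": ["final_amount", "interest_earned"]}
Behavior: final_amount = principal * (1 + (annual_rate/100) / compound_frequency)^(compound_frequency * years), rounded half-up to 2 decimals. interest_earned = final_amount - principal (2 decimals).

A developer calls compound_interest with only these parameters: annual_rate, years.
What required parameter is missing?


Required parameters: principal, annual_rate, years
Provided: annual_rate, years
Missing: principal
principal


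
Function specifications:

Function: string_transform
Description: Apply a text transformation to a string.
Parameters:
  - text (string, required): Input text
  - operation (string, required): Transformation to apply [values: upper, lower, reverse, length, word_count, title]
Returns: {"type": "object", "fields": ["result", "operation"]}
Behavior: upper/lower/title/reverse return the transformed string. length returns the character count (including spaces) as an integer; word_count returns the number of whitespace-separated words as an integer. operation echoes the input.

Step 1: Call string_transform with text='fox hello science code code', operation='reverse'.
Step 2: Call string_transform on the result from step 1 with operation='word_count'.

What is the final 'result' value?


Step 1: string_transform(text='fox hello science code code', operation='reverse')
  -> result = 'edoc edoc ecneics olleh xof'
Step 2: string_transform(text='edoc edoc ecneics olleh xof', operation='word_count')
  words: edoc, edoc, ecneics, olleh, xof -> 5
  -> result = 5
5


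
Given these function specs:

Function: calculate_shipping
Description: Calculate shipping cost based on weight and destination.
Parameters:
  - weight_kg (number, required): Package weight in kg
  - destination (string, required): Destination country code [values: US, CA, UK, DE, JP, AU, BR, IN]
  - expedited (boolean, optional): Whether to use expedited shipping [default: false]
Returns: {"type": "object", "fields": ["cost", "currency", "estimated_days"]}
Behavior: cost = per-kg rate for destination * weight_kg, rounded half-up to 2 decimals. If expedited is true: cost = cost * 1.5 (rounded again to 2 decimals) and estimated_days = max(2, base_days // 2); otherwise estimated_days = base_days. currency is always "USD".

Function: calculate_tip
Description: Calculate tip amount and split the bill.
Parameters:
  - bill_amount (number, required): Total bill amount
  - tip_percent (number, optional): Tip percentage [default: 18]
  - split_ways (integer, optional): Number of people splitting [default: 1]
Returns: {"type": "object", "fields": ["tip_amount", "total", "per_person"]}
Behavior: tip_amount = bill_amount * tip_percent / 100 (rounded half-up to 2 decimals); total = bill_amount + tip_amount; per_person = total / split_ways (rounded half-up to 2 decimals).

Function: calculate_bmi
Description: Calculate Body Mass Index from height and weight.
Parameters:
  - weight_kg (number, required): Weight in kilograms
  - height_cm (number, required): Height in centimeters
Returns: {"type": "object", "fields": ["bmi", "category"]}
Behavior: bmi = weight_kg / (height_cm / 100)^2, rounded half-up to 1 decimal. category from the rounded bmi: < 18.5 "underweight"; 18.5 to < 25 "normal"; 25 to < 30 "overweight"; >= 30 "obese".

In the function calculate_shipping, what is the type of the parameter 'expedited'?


The calculate_shipping spec declares:
  - expedited (boolean, optional): Whether to use expedited shipping [default: false]
Type:
boolean


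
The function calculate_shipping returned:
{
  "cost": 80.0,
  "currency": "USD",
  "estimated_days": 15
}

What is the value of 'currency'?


USD


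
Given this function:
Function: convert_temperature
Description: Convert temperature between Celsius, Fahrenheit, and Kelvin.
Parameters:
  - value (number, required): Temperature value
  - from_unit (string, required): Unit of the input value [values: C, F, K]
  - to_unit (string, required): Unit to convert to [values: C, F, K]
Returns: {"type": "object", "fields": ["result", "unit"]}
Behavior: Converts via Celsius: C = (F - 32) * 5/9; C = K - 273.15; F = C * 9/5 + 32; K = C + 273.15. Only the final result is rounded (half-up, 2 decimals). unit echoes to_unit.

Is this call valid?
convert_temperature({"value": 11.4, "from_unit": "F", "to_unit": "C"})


Checking all required parameters present and types match... All valid.
Valid
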